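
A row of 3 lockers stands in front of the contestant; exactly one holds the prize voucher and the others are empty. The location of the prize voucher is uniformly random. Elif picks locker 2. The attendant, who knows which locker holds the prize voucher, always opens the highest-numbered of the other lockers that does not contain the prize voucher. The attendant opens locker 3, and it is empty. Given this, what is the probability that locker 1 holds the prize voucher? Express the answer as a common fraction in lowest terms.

1/2

Consider each possible location of the prize voucher in turn.
If it is in either of lockers 1 and 2 (prior 1/3 each): locker 3 is the highest-numbered option available, probability 1; weight (1/3)·1 = 1/3 each.
If it is in locker 3 (prior 1/3): the attendant opened locker 3, so this case is ruled out; weight (1/3)·0 = 0.
The weights sum to 2/3.
So P(the prize voucher in locker 1 | the attendant opened locker 3) = (1/3) / (2/3) = 1/2.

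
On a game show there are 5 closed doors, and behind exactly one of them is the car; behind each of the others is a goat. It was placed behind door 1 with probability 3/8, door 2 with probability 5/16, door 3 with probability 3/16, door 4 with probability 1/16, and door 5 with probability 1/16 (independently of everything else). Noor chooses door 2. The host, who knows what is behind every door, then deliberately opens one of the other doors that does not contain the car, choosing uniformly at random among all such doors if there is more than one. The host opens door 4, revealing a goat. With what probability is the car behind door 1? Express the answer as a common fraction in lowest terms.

Condition on the true location of the car.
If it is behind door 1 (prior 3/8): the host has 3 equally likely choices, so probability 1/3; weight (3/8)·(1/3) = 1/8.
If it is behind door 2 (prior 5/16): the host has 4 equally likely choices, so probability 1/4; weight (5/16)·(1/4) = 5/64.
If it is behind door 3 (prior 3/16): the host has 3 equally likely choices, so probability 1/3; weight (3/16)·(1/3) = 1/16.
If it is behind door 4 (prior 1/16): the host opened door 4, so this case is ruled out; weight (1/16)·0 = 0.
If it is behind door 5 (prior 1/16): the host has 3 equally likely choices, so probability 1/3; weight (1/16)·(1/3) = 1/48.
The weights sum to 55/192.
So P(the car behind door 1 | the host opened door 4) = (1/8) / (55/192) = 24/55.

24/55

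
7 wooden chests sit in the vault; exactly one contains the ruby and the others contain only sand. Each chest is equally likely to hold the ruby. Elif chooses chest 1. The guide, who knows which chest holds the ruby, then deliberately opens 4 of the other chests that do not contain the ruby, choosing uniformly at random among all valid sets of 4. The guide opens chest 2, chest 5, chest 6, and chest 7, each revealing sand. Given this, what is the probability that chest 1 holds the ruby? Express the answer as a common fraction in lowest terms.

Consider each possible location of the ruby in turn.
If it is in chest 1 (prior 1/7): the guide has 15 equally likely choices, so probability 1/15; weight (1/7)·(1/15) = 1/105.
If it is in any of chests 2, 5, 6, and 7 (prior 1/7 each): that chest was opened and seen not to hold the prize — ruled out; weight (1/7)·0 = 0 each.
If it is in either of chests 3 and 4 (prior 1/7 each): the guide has 5 equally likely choices, so probability 1/5; weight (1/7)·(1/5) = 1/35 each.
The weights sum to 1/15.
So P(the ruby in chest 1 | the guide opened chest 2, chest 5, chest 6, and chest 7) = (1/105) / (1/15) = 1/7.

1/7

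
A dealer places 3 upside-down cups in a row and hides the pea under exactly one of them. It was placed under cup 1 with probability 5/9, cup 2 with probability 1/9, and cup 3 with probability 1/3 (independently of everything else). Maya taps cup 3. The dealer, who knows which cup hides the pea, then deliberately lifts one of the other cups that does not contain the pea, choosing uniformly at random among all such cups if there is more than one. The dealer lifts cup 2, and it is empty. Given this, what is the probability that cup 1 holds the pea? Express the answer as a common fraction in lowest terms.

10/13

Consider each possible location of the pea in turn.
If it is under cup 1 (prior 5/9): the dealer has no choice, probability 1; weight (5/9)·1 = 5/9.
If it is under cup 2 (prior 1/9): the dealer opened cup 2, so this case is ruled out; weight (1/9)·0 = 0.
If it is under cup 3 (prior 1/3): the dealer has 2 equally likely choices, so probability 1/2; weight (1/3)·(1/2) = 1/6.
The weights sum to 13/18.
So P(the pea under cup 1 | the dealer opened cup 2) = (5/9) / (13/18) = 10/13.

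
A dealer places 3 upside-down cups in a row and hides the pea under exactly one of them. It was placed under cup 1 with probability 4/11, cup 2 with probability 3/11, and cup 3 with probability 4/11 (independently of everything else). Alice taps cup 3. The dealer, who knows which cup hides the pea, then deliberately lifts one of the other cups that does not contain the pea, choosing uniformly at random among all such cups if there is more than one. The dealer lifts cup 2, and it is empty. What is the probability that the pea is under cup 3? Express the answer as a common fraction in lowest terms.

1/3

Apply Bayes' rule, conditioning on where the pea actually is.
If it is under cup 1 (prior 4/11): the dealer has no choice, probability 1; weight (4/11)·1 = 4/11.
If it is under cup 2 (prior 3/11): the dealer opened cup 2, so this case is ruled out; weight (3/11)·0 = 0.
If it is under cup 3 (prior 4/11): the dealer has 2 equally likely choices, so probability 1/2; weight (4/11)·(1/2) = 2/11.
The weights sum to 6/11.
So P(the pea under cup 3 | the dealer opened cup 2) = (2/11) / (6/11) = 1/3.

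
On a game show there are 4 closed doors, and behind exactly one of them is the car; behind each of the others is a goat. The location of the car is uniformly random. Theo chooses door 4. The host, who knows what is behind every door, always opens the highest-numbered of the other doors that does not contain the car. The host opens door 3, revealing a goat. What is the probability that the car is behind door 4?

1/3

Consider each possible location of the car in turn.
If it is behind any of doors 1, 2, and 4 (prior 1/4 each): door 3 is the highest-numbered option available, probability 1; weight (1/4)·1 = 1/4 each.
If it is behind door 3 (prior 1/4): the host opened door 3, so this case is ruled out; weight (1/4)·0 = 0.
The weights sum to 3/4.
So P(the car behind door 4 | the host opened door 3) = (1/4) / (3/4) = 1/3.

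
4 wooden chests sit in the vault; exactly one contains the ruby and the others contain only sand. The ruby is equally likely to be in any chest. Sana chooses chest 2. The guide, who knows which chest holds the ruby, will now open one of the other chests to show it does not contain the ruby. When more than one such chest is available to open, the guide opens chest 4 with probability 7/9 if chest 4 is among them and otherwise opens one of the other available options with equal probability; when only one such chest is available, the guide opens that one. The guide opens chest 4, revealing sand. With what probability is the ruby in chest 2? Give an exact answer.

Apply Bayes' rule, conditioning on where the ruby actually is.
If it is in any of chests 1, 2, and 3 (prior 1/4 each): chest 4 is available, opened with probability 7/9; weight (1/4)·(7/9) = 7/36 each.
If it is in chest 4 (prior 1/4): the guide opened chest 4, so this case is ruled out; weight (1/4)·0 = 0.
The weights sum to 7/12.
So P(the ruby in chest 2 | the guide opened chest 4) = (7/36) / (7/12) = 1/3.

1/3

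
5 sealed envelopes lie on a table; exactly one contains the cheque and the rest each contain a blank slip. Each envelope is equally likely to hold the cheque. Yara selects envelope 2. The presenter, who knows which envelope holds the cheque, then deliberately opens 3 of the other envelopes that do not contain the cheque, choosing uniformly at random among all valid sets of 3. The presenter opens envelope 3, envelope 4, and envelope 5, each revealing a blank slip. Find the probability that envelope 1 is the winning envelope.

Apply Bayes' rule, conditioning on where the cheque actually is.
If it is in envelope 1 (prior 1/5): the presenter has no choice, probability 1; weight (1/5)·1 = 1/5.
If it is in envelope 2 (prior 1/5): the presenter has 4 equally likely choices, so probability 1/4; weight (1/5)·(1/4) = 1/20.
If it is in any of envelopes 3, 4, and 5 (prior 1/5 each): that envelope was opened and seen not to hold the prize — ruled out; weight (1/5)·0 = 0 each.
The weights sum to 1/4.
So P(the cheque in envelope 1 | the presenter opened envelope 3, envelope 4, and envelope 5) = (1/5) / (1/4) = 4/5.

4/5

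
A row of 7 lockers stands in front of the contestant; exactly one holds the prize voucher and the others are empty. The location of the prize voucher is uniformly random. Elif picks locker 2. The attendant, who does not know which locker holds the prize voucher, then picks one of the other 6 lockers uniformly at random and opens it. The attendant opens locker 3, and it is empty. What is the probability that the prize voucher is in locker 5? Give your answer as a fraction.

Because the attendant chose which locker to open without knowing where the prize voucher is, the choice is independent of the prize location. Learning that locker 3 does not hold the prize voucher simply rules out that one location and leaves the remaining 6 lockers still equally likely by symmetry.
So P(the prize voucher in locker 5) = 1/6.

1/6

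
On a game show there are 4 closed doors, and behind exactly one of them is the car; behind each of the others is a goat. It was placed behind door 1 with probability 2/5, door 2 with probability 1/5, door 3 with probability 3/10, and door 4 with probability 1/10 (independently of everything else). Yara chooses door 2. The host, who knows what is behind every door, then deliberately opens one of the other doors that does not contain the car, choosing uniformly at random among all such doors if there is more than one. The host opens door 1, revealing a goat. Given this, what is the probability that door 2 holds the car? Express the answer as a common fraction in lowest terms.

Condition on the true location of the car.
If it is behind door 1 (prior 2/5): the host opened door 1, so this case is ruled out; weight (2/5)·0 = 0.
If it is behind door 2 (prior 1/5): the host has 3 equally likely choices, so probability 1/3; weight (1/5)·(1/3) = 1/15.
If it is behind door 3 (prior 3/10): the host has 2 equally likely choices, so probability 1/2; weight (3/10)·(1/2) = 3/20.
If it is behind door 4 (prior 1/10): the host has 2 equally likely choices, so probability 1/2; weight (1/10)·(1/2) = 1/20.
The weights sum to 4/15.
So P(the car behind door 2 | the host opened door 1) = (1/15) / (4/15) = 1/4.

1/4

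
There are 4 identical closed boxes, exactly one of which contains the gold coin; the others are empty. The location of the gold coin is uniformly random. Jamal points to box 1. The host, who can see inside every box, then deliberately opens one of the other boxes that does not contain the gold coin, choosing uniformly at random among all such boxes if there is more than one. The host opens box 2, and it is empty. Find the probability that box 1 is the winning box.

1/4

Condition on the true location of the gold coin.
If it is in box 1 (prior 1/4): the host has 3 equally likely choices, so probability 1/3; weight (1/4)·(1/3) = 1/12.
If it is in box 2 (prior 1/4): the host opened box 2, so this case is ruled out; weight (1/4)·0 = 0.
If it is in either of boxes 3 and 4 (prior 1/4 each): the host has 2 equally likely choices, so probability 1/2; weight (1/4)·(1/2) = 1/8 each.
The weights sum to 1/3.
So P(the gold coin in box 1 | the host opened box 2) = (1/12) / (1/3) = 1/4.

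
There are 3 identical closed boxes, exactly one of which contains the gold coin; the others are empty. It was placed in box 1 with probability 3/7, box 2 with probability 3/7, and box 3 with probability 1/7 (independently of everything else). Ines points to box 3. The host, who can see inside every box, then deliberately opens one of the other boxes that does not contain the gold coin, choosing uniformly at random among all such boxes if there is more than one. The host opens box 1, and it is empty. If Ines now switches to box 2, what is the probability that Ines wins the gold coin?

6/7

Apply Bayes' rule, conditioning on where the gold coin actually is.
If it is in box 1 (prior 3/7): the host opened box 1, so this case is ruled out; weight (3/7)·0 = 0.
If it is in box 2 (prior 3/7): the host has no choice, probability 1; weight (3/7)·1 = 3/7.
If it is in box 3 (prior 1/7): the host has 2 equally likely choices, so probability 1/2; weight (1/7)·(1/2) = 1/14.
The weights sum to 1/2.
So P(the gold coin in box 2 | the host opened box 1) = (3/7) / (1/2) = 6/7.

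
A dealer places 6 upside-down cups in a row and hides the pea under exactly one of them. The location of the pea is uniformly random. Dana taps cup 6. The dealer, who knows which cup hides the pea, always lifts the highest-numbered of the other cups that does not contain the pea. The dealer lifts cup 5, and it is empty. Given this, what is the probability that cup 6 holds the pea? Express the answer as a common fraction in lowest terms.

1/5

Apply Bayes' rule, conditioning on where the pea actually is.
If it is under any of cups 1, 2, 3, 4, and 6 (prior 1/6 each): cup 5 is the highest-numbered option available, probability 1; weight (1/6)·1 = 1/6 each.
If it is under cup 5 (prior 1/6): the dealer opened cup 5, so this case is ruled out; weight (1/6)·0 = 0.
The weights sum to 5/6.
So P(the pea under cup 6 | the dealer opened cup 5) = (1/6) / (5/6) = 1/5.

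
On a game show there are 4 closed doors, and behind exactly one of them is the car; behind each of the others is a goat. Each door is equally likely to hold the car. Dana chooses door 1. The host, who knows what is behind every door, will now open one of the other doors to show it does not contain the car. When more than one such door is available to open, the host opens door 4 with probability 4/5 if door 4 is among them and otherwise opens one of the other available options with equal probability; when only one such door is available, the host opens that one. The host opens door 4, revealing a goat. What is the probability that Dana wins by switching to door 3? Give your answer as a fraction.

1/3

Apply Bayes' rule, conditioning on where the car actually is.
If it is behind any of doors 1, 2, and 3 (prior 1/4 each): door 4 is available, opened with probability 4/5; weight (1/4)·(4/5) = 1/5 each.
If it is behind door 4 (prior 1/4): the host opened door 4, so this case is ruled out; weight (1/4)·0 = 0.
The weights sum to 3/5.
So P(the car behind door 3 | the host opened door 4) = (1/5) / (3/5) = 1/3.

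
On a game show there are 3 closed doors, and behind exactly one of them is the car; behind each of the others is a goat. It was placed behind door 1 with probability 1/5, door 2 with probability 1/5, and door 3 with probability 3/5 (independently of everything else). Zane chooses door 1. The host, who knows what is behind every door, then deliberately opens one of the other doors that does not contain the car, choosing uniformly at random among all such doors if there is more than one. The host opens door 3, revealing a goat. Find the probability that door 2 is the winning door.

Apply Bayes' rule, conditioning on where the car actually is.
If it is behind door 1 (prior 1/5): the host has 2 equally likely choices, so probability 1/2; weight (1/5)·(1/2) = 1/10.
If it is behind door 2 (prior 1/5): the host has no choice, probability 1; weight (1/5)·1 = 1/5.
If it is behind door 3 (prior 3/5): the host opened door 3, so this case is ruled out; weight (3/5)·0 = 0.
The weights sum to 3/10.
So P(the car behind door 2 | the host opened door 3) = (1/5) / (3/10) = 2/3.

2/3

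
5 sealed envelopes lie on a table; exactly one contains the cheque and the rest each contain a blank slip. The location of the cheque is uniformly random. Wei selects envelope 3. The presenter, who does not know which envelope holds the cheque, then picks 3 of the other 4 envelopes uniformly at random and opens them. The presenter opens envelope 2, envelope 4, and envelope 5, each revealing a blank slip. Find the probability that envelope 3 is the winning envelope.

Because the presenter chose which envelopes to open without knowing where the cheque is, the choice is independent of the prize location. Learning that none of the 3 opened envelopes holds the cheque simply rules out those 3 locations and leaves the remaining 2 envelopes still equally likely by symmetry.
So P(the cheque in envelope 3) = 1/2.

1/2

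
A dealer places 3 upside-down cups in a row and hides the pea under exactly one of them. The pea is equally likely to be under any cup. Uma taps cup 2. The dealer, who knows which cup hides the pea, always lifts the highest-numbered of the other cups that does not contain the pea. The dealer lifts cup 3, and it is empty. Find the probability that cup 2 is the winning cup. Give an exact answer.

Consider each possible location of the pea in turn.
If it is under either of cups 1 and 2 (prior 1/3 each): cup 3 is the highest-numbered option available, probability 1; weight (1/3)·1 = 1/3 each.
If it is under cup 3 (prior 1/3): the dealer opened cup 3, so this case is ruled out; weight (1/3)·0 = 0.
The weights sum to 2/3.
So P(the pea under cup 2 | the dealer opened cup 3) = (1/3) / (2/3) = 1/2.

1/2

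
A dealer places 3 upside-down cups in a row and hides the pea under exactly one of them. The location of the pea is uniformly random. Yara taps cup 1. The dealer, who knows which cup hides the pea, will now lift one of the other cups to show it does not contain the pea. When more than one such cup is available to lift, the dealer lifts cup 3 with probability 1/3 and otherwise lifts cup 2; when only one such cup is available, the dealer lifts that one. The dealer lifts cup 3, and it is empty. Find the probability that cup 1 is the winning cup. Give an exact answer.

1/4

Condition on the true location of the pea.
If it is under cup 1 (prior 1/3): cup 3 is available, opened with probability 1/3; weight (1/3)·(1/3) = 1/9.
If it is under cup 2 (prior 1/3): only cup 3 is available, probability 1; weight (1/3)·1 = 1/3.
If it is under cup 3 (prior 1/3): the dealer opened cup 3, so this case is ruled out; weight (1/3)·0 = 0.
The weights sum to 4/9.
So P(the pea under cup 1 | the dealer opened cup 3) = (1/9) / (4/9) = 1/4.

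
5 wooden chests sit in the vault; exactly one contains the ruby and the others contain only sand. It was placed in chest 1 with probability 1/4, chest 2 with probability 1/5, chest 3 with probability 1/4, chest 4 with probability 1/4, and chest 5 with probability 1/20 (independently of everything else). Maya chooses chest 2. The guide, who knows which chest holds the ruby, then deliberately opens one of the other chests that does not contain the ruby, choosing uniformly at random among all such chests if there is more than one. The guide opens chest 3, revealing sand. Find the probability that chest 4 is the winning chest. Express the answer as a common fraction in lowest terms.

5/14

Apply Bayes' rule, conditioning on where the ruby actually is.
If it is in either of chests 1 and 4 (prior 1/4 each): the guide has 3 equally likely choices, so probability 1/3; weight (1/4)·(1/3) = 1/12 each.
If it is in chest 2 (prior 1/5): the guide has 4 equally likely choices, so probability 1/4; weight (1/5)·(1/4) = 1/20.
If it is in chest 3 (prior 1/4): the guide opened chest 3, so this case is ruled out; weight (1/4)·0 = 0.
If it is in chest 5 (prior 1/20): the guide has 3 equally likely choices, so probability 1/3; weight (1/20)·(1/3) = 1/60.
The weights sum to 7/30.
So P(the ruby in chest 4 | the guide opened chest 3) = (1/12) / (7/30) = 5/14.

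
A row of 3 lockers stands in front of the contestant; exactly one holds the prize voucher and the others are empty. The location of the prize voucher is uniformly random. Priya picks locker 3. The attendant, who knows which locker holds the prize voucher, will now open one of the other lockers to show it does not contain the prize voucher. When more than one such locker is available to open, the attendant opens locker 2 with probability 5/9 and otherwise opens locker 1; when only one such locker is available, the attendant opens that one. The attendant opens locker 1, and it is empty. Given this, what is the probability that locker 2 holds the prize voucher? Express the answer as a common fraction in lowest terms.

9/13

Apply Bayes' rule, conditioning on where the prize voucher actually is.
If it is in locker 1 (prior 1/3): the attendant opened locker 1, so this case is ruled out; weight (1/3)·0 = 0.
If it is in locker 2 (prior 1/3): only locker 1 is available, probability 1; weight (1/3)·1 = 1/3.
If it is in locker 3 (prior 1/3): locker 2 is available but not opened, probability 4/9; weight (1/3)·(4/9) = 4/27.
The weights sum to 13/27.
So P(the prize voucher in locker 2 | the attendant opened locker 1) = (1/3) / (13/27) = 9/13.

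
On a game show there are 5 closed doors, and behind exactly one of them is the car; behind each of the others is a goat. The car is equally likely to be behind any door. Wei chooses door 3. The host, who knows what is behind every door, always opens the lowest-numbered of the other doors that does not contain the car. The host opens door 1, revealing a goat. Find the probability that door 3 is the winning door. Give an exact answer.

Apply Bayes' rule, conditioning on where the car actually is.
If it is behind door 1 (prior 1/5): the host opened door 1, so this case is ruled out; weight (1/5)·0 = 0.
If it is behind any of doors 2, 3, 4, and 5 (prior 1/5 each): door 1 is the lowest-numbered option available, probability 1; weight (1/5)·1 = 1/5 each.
The weights sum to 4/5.
So P(the car behind door 3 | the host opened door 1) = (1/5) / (4/5) = 1/4.

1/4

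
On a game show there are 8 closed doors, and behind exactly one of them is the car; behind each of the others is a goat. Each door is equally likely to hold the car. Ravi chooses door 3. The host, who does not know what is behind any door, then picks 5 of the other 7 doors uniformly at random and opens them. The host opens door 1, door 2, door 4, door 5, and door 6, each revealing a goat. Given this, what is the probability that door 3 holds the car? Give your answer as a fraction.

Because the host chose which doors to open without knowing where the car is, the choice is independent of the prize location. Learning that none of the 5 opened doors holds the car simply rules out those 5 locations and leaves the remaining 3 doors still equally likely by symmetry.
So P(the car behind door 3) = 1/3.

1/3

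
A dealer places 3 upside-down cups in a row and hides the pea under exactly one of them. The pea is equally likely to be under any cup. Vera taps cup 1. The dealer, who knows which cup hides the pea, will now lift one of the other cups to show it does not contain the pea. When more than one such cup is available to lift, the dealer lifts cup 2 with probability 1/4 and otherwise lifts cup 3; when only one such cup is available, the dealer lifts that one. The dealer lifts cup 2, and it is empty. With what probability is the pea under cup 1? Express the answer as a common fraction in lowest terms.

Consider each possible location of the pea in turn.
If it is under cup 1 (prior 1/3): cup 2 is available, opened with probability 1/4; weight (1/3)·(1/4) = 1/12.
If it is under cup 2 (prior 1/3): the dealer opened cup 2, so this case is ruled out; weight (1/3)·0 = 0.
If it is under cup 3 (prior 1/3): only cup 2 is available, probability 1; weight (1/3)·1 = 1/3.
The weights sum to 5/12.
So P(the pea under cup 1 | the dealer opened cup 2) = (1/12) / (5/12) = 1/5.

1/5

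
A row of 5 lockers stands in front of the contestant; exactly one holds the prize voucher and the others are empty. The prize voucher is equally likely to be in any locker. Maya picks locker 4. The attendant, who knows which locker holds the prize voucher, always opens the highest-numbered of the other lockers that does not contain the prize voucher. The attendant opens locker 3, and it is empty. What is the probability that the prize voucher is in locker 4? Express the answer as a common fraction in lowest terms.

Consider each possible location of the prize voucher in turn.
If it is in any of lockers 1, 2, and 4 (prior 1/5 each): the attendant would have opened locker 5 instead, probability 0; weight (1/5)·0 = 0 each.
If it is in locker 3 (prior 1/5): the attendant opened locker 3, so this case is ruled out; weight (1/5)·0 = 0.
If it is in locker 5 (prior 1/5): locker 3 is the highest-numbered option available, probability 1; weight (1/5)·1 = 1/5.
The weights sum to 1/5.
So P(the prize voucher in locker 4 | the attendant opened locker 3) = 0 / (1/5) = 0.

0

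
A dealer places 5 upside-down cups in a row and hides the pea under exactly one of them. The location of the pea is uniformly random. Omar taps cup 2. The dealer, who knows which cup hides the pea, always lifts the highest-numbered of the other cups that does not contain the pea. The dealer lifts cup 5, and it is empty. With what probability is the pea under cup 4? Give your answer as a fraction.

Consider each possible location of the pea in turn.
If it is under any of cups 1, 2, 3, and 4 (prior 1/5 each): cup 5 is the highest-numbered option available, probability 1; weight (1/5)·1 = 1/5 each.
If it is under cup 5 (prior 1/5): the dealer opened cup 5, so this case is ruled out; weight (1/5)·0 = 0.
The weights sum to 4/5.
So P(the pea under cup 4 | the dealer opened cup 5) = (1/5) / (4/5) = 1/4.

1/4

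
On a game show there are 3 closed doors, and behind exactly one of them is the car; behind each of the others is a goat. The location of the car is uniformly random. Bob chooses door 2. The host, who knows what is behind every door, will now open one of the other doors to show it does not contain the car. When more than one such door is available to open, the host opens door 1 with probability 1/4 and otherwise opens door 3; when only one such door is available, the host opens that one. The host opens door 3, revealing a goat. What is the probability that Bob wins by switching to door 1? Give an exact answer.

4/7

Apply Bayes' rule, conditioning on where the car actually is.
If it is behind door 1 (prior 1/3): only door 3 is available, probability 1; weight (1/3)·1 = 1/3.
If it is behind door 2 (prior 1/3): door 1 is available but not opened, probability 3/4; weight (1/3)·(3/4) = 1/4.
If it is behind door 3 (prior 1/3): the host opened door 3, so this case is ruled out; weight (1/3)·0 = 0.
The weights sum to 7/12.
So P(the car behind door 1 | the host opened door 3) = (1/3) / (7/12) = 4/7.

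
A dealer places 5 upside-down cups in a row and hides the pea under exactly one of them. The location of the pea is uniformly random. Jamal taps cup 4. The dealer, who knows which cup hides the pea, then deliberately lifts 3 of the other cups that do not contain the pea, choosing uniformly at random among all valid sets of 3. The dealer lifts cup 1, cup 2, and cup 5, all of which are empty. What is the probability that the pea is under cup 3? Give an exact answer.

4/5

Apply Bayes' rule, conditioning on where the pea actually is.
If it is under any of cups 1, 2, and 5 (prior 1/5 each): that cup was opened and seen not to hold the prize — ruled out; weight (1/5)·0 = 0 each.
If it is under cup 3 (prior 1/5): the dealer has no choice, probability 1; weight (1/5)·1 = 1/5.
If it is under cup 4 (prior 1/5): the dealer has 4 equally likely choices, so probability 1/4; weight (1/5)·(1/4) = 1/20.
The weights sum to 1/4.
So P(the pea under cup 3 | the dealer opened cup 1, cup 2, and cup 5) = (1/5) / (1/4) = 4/5.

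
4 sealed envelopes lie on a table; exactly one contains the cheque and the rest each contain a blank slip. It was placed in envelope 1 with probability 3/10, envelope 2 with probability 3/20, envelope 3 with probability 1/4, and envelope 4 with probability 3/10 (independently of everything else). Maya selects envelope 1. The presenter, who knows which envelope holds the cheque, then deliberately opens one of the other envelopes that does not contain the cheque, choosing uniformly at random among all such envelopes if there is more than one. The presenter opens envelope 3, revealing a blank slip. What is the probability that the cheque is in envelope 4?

6/13

Consider each possible location of the cheque in turn.
If it is in envelope 1 (prior 3/10): the presenter has 3 equally likely choices, so probability 1/3; weight (3/10)·(1/3) = 1/10.
If it is in envelope 2 (prior 3/20): the presenter has 2 equally likely choices, so probability 1/2; weight (3/20)·(1/2) = 3/40.
If it is in envelope 3 (prior 1/4): the presenter opened envelope 3, so this case is ruled out; weight (1/4)·0 = 0.
If it is in envelope 4 (prior 3/10): the presenter has 2 equally likely choices, so probability 1/2; weight (3/10)·(1/2) = 3/20.
The weights sum to 13/40.
So P(the cheque in envelope 4 | the presenter opened envelope 3) = (3/20) / (13/40) = 6/13.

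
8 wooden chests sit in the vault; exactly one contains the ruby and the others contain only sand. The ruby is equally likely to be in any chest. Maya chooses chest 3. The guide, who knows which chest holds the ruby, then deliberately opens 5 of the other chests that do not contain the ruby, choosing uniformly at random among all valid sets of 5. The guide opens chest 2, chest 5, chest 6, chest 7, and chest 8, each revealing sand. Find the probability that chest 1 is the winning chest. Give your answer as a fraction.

7/16

Consider each possible location of the ruby in turn.
If it is in either of chests 1 and 4 (prior 1/8 each): the guide has 6 equally likely choices, so probability 1/6; weight (1/8)·(1/6) = 1/48 each.
If it is in any of chests 2, 5, 6, 7, and 8 (prior 1/8 each): that chest was opened and seen not to hold the prize — ruled out; weight (1/8)·0 = 0 each.
If it is in chest 3 (prior 1/8): the guide has 21 equally likely choices, so probability 1/21; weight (1/8)·(1/21) = 1/168.
The weights sum to 1/21.
So P(the ruby in chest 1 | the guide opened chest 2, chest 5, chest 6, chest 7, and chest 8) = (1/48) / (1/21) = 7/16.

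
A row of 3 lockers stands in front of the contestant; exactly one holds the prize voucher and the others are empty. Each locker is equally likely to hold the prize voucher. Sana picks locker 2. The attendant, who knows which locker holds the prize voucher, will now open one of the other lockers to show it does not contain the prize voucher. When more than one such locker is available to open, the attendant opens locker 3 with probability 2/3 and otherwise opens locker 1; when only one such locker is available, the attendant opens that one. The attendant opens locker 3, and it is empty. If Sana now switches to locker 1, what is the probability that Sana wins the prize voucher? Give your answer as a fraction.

3/5

Condition on the true location of the prize voucher.
If it is in locker 1 (prior 1/3): only locker 3 is available, probability 1; weight (1/3)·1 = 1/3.
If it is in locker 2 (prior 1/3): locker 3 is available, opened with probability 2/3; weight (1/3)·(2/3) = 2/9.
If it is in locker 3 (prior 1/3): the attendant opened locker 3, so this case is ruled out; weight (1/3)·0 = 0.
The weights sum to 5/9.
So P(the prize voucher in locker 1 | the attendant opened locker 3) = (1/3) / (5/9) = 3/5.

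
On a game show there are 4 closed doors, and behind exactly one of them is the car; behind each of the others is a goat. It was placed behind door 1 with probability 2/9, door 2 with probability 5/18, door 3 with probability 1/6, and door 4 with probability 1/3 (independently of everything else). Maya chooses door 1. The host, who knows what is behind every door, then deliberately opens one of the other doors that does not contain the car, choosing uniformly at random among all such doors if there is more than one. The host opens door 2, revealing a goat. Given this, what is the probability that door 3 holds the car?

9/35

Apply Bayes' rule, conditioning on where the car actually is.
If it is behind door 1 (prior 2/9): the host has 3 equally likely choices, so probability 1/3; weight (2/9)·(1/3) = 2/27.
If it is behind door 2 (prior 5/18): the host opened door 2, so this case is ruled out; weight (5/18)·0 = 0.
If it is behind door 3 (prior 1/6): the host has 2 equally likely choices, so probability 1/2; weight (1/6)·(1/2) = 1/12.
If it is behind door 4 (prior 1/3): the host has 2 equally likely choices, so probability 1/2; weight (1/3)·(1/2) = 1/6.
The weights sum to 35/108.
So P(the car behind door 3 | the host opened door 2) = (1/12) / (35/108) = 9/35.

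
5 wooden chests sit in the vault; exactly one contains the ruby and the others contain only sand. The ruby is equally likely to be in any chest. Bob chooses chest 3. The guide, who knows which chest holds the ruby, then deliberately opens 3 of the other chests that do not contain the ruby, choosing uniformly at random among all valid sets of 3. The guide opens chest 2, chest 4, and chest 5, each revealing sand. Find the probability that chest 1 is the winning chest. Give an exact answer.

Consider each possible location of the ruby in turn.
If it is in chest 1 (prior 1/5): the guide has no choice, probability 1; weight (1/5)·1 = 1/5.
If it is in any of chests 2, 4, and 5 (prior 1/5 each): that chest was opened and seen not to hold the prize — ruled out; weight (1/5)·0 = 0 each.
If it is in chest 3 (prior 1/5): the guide has 4 equally likely choices, so probability 1/4; weight (1/5)·(1/4) = 1/20.
The weights sum to 1/4.
So P(the ruby in chest 1 | the guide opened chest 2, chest 4, and chest 5) = (1/5) / (1/4) = 4/5.

4/5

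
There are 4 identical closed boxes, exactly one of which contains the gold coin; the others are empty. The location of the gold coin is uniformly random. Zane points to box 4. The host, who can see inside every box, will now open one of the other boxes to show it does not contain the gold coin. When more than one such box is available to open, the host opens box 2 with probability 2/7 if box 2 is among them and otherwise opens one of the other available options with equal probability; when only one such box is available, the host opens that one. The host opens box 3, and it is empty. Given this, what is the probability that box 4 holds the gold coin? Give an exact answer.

5/22

Apply Bayes' rule, conditioning on where the gold coin actually is.
If it is in box 1 (prior 1/4): box 2 is available but not opened, probability 5/7; weight (1/4)·(5/7) = 5/28.
If it is in box 2 (prior 1/4): box 2 holds the prize so is unavailable; the host chooses uniformly among the 2 others, probability 1/2; weight (1/4)·(1/2) = 1/8.
If it is in box 3 (prior 1/4): the host opened box 3, so this case is ruled out; weight (1/4)·0 = 0.
If it is in box 4 (prior 1/4): box 2 is available but not opened; box 3 gets probability (1 − 2/7)/2 = 5/14; weight (1/4)·(5/14) = 5/56.
The weights sum to 11/28.
So P(the gold coin in box 4 | the host opened box 3) = (5/56) / (11/28) = 5/22.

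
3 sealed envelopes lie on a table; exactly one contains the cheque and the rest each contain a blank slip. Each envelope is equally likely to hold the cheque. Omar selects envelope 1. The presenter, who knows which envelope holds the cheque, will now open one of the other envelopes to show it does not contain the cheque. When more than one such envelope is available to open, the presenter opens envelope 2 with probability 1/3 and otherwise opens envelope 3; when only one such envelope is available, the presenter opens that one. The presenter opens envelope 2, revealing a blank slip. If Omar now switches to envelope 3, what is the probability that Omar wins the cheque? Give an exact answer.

3/4

Apply Bayes' rule, conditioning on where the cheque actually is.
If it is in envelope 1 (prior 1/3): envelope 2 is available, opened with probability 1/3; weight (1/3)·(1/3) = 1/9.
If it is in envelope 2 (prior 1/3): the presenter opened envelope 2, so this case is ruled out; weight (1/3)·0 = 0.
If it is in envelope 3 (prior 1/3): only envelope 2 is available, probability 1; weight (1/3)·1 = 1/3.
The weights sum to 4/9.
So P(the cheque in envelope 3 | the presenter opened envelope 2) = (1/3) / (4/9) = 3/4.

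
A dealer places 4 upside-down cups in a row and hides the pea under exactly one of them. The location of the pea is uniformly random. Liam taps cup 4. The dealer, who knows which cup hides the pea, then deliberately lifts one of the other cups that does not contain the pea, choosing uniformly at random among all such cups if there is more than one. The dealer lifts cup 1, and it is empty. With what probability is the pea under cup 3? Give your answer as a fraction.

Consider each possible location of the pea in turn.
If it is under cup 1 (prior 1/4): the dealer opened cup 1, so this case is ruled out; weight (1/4)·0 = 0.
If it is under either of cups 2 and 3 (prior 1/4 each): the dealer has 2 equally likely choices, so probability 1/2; weight (1/4)·(1/2) = 1/8 each.
If it is under cup 4 (prior 1/4): the dealer has 3 equally likely choices, so probability 1/3; weight (1/4)·(1/3) = 1/12.
The weights sum to 1/3.
So P(the pea under cup 3 | the dealer opened cup 1) = (1/8) / (1/3) = 3/8.

3/8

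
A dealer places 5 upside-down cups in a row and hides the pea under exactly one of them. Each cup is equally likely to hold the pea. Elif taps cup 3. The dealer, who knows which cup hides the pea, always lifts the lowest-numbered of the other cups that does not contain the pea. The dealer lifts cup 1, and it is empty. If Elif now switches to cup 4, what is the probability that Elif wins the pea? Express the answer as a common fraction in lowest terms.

1/4

Apply Bayes' rule, conditioning on where the pea actually is.
If it is under cup 1 (prior 1/5): the dealer opened cup 1, so this case is ruled out; weight (1/5)·0 = 0.
If it is under any of cups 2, 3, 4, and 5 (prior 1/5 each): cup 1 is the lowest-numbered option available, probability 1; weight (1/5)·1 = 1/5 each.
The weights sum to 4/5.
So P(the pea under cup 4 | the dealer opened cup 1) = (1/5) / (4/5) = 1/4.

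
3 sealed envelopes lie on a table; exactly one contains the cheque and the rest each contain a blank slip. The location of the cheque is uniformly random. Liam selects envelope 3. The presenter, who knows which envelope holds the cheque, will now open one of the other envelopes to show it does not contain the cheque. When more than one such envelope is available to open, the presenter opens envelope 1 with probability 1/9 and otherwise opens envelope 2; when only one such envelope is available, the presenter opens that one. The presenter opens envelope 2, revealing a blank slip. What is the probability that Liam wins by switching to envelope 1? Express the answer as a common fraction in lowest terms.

9/17

Apply Bayes' rule, conditioning on where the cheque actually is.
If it is in envelope 1 (prior 1/3): only envelope 2 is available, probability 1; weight (1/3)·1 = 1/3.
If it is in envelope 2 (prior 1/3): the presenter opened envelope 2, so this case is ruled out; weight (1/3)·0 = 0.
If it is in envelope 3 (prior 1/3): envelope 1 is available but not opened, probability 8/9; weight (1/3)·(8/9) = 8/27.
The weights sum to 17/27.
So P(the cheque in envelope 1 | the presenter opened envelope 2) = (1/3) / (17/27) = 9/17.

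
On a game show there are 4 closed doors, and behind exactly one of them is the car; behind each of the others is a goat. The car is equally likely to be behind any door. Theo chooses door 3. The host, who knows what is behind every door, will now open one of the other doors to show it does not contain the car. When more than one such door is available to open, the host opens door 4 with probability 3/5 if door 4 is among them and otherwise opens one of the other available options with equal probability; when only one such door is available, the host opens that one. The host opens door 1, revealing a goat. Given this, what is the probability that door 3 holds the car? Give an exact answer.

2/11

Apply Bayes' rule, conditioning on where the car actually is.
If it is behind door 1 (prior 1/4): the host opened door 1, so this case is ruled out; weight (1/4)·0 = 0.
If it is behind door 2 (prior 1/4): door 4 is available but not opened, probability 2/5; weight (1/4)·(2/5) = 1/10.
If it is behind door 3 (prior 1/4): door 4 is available but not opened; door 1 gets probability (1 − 3/5)/2 = 1/5; weight (1/4)·(1/5) = 1/20.
If it is behind door 4 (prior 1/4): door 4 holds the prize so is unavailable; the host chooses uniformly among the 2 others, probability 1/2; weight (1/4)·(1/2) = 1/8.
The weights sum to 11/40.
So P(the car behind door 3 | the host opened door 1) = (1/20) / (11/40) = 2/11.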